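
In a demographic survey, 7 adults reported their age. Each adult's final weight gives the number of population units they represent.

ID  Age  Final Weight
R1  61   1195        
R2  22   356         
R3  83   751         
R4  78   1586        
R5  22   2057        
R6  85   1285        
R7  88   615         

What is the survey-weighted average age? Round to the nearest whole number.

Weighted sum = 475367
Sum of weights = 1195 + 356 + 751 + 1586 + 2057 + 1285 + 615 = 7845
Weighted mean = 475367 / 7845 = 60.594901

61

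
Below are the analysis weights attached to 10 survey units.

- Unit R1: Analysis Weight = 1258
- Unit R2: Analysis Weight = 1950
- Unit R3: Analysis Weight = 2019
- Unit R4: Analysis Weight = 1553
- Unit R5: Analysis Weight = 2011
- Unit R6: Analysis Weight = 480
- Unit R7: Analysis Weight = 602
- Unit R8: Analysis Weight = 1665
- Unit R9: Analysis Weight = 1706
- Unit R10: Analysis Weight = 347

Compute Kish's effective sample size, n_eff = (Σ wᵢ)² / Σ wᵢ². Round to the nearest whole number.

8

Σ wᵢ = 1258 + 1950 + 2019 + 1553 + 2011 + 480 + 602 + 1665 + 1706 + 347 = 13591
Σ wᵢ² = 1582564 + 3802500 + 4076361 + 2411809 + 4044121 + 230400 + 362404 + 2772225 + 2910436 + 120409 = 22313229
n_eff = 13591² / 22313229 = 184715281 / 22313229 = 8.2782855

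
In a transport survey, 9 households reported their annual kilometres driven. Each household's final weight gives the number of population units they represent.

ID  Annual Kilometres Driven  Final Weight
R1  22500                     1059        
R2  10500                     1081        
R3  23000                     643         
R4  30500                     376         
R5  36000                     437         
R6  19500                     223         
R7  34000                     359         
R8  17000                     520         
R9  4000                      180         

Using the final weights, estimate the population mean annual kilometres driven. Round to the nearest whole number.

Weighted sum = 103281500
Sum of weights = 1059 + 1081 + 643 + 376 + 437 + 223 + 359 + 520 + 180 = 4878
Weighted mean = 103281500 / 4878 = 21172.919

21173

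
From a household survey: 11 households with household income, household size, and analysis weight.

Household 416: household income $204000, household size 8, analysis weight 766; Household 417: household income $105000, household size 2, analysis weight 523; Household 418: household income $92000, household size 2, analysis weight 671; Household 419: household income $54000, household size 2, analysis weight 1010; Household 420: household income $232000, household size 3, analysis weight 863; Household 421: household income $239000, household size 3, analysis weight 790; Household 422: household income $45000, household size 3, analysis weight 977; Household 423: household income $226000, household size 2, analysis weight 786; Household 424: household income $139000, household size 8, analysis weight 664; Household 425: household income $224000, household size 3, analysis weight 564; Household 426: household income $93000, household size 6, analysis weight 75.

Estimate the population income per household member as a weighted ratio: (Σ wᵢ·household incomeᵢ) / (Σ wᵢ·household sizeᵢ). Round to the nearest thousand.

42000

Σ wᵢ·y = 204000×766 + 105000×523 + 92000×671 + 54000×1010 + 232000×863 + 239000×790 + 45000×977 + 226000×786 + 139000×664 + 224000×564 + 93000×75
  = 156264000 + 54915000 + 61732000 + 54540000 + 200216000 + 188810000 + 43965000 + 177636000 + 92296000 + 126336000 + 6975000 = 1163685000
Σ wᵢ·x = 8×766 + 2×523 + 2×671 + 2×1010 + 3×863 + 3×790 + 3×977 + 2×786 + 8×664 + 3×564 + 6×75
  = 6128 + 1046 + 1342 + 2020 + 2589 + 2370 + 2931 + 1572 + 5312 + 1692 + 450 = 27452
Ratio = 1163685000 / 27452 = 42389.808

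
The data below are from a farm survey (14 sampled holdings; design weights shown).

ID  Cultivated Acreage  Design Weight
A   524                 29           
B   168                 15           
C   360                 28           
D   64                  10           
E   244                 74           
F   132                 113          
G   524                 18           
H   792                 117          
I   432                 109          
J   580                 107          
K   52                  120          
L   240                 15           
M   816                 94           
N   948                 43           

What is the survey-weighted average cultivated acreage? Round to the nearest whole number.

448

Weighted sum = 399960
Sum of weights = 892
Weighted mean = 399960 / 892 = 448.38565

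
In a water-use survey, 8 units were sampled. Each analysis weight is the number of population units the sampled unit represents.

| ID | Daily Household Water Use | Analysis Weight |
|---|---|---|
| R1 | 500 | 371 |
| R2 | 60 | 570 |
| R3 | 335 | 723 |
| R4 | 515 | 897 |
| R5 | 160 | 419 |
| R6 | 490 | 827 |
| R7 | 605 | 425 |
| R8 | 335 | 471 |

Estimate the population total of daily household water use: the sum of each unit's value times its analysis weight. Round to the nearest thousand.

1811000

Weighted total = 500×371 + 60×570 + 335×723 + 515×897 + 160×419 + 490×827 + 605×425 + 335×471
  = 1811040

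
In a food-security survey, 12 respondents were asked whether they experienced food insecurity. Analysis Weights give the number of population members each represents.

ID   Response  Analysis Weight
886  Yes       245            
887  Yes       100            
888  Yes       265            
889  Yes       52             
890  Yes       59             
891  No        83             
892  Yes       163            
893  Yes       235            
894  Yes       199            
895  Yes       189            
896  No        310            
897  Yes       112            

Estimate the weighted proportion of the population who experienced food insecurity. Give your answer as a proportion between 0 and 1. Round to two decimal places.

0.80

Sum of weights for 'Yes' = 245 + 100 + 265 + 52 + 59 + 163 + 235 + 199 + 189 + 112 = 1619
Total weight = 245 + 100 + 265 + 52 + 59 + 83 + 163 + 235 + 199 + 189 + 310 + 112 = 2012
Weighted proportion = 1619 / 2012 = 0.80467197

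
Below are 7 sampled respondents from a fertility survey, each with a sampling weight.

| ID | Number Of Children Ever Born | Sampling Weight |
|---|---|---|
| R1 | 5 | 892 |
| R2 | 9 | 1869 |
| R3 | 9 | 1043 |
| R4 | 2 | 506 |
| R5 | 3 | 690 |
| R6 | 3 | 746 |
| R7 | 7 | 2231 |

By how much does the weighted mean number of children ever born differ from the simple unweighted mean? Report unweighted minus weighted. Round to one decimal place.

Unweighted sum = 5 + 9 + 9 + 2 + 3 + 3 + 7 = 38
Unweighted mean = 38 / 7 = 5.4285714
Weighted sum = 5×892 + 9×1869 + 9×1043 + 2×506 + 3×690 + 3×746 + 7×2231
  = 4460 + 16821 + 9387 + 1012 + 2070 + 2238 + 15617 = 51605
Sum of weights = 892 + 1869 + 1043 + 506 + 690 + 746 + 2231 = 7977
Weighted mean = 51605 / 7977 = 6.469224
Difference (unweighted minus weighted) = -1.0406526

-1.0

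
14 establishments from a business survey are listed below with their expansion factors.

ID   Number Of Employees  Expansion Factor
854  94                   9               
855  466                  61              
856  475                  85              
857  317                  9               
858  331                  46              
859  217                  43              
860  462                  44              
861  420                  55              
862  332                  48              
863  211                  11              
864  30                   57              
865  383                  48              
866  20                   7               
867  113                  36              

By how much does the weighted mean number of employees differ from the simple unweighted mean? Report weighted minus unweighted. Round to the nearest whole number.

Unweighted sum = 3871
Unweighted mean = 3871 / 14 = 276.5
Weighted sum = 183044
Sum of weights = 559
Weighted mean = 183044 / 559 = 327.44902
Difference (weighted minus unweighted) = 50.949016

51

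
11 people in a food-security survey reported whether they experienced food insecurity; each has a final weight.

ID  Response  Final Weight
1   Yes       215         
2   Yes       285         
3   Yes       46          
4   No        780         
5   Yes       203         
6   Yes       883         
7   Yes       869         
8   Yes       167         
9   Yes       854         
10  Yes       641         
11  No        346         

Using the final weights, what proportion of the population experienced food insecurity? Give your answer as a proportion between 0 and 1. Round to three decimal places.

Sum of weights for 'Yes' = 215 + 285 + 46 + 203 + 883 + 869 + 167 + 854 + 641 = 4163
Total weight = 5289
Weighted proportion = 4163 / 5289 = 0.78710531

0.787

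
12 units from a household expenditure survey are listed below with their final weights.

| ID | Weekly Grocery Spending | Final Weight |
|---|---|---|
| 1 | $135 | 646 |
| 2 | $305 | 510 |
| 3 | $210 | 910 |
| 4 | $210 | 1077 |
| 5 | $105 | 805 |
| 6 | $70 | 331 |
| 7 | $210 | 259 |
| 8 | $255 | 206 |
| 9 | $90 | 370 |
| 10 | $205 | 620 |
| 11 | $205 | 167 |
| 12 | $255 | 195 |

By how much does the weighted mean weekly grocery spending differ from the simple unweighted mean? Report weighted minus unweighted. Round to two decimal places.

-4.35

Unweighted sum = 135 + 305 + 210 + 210 + 105 + 70 + 210 + 255 + 90 + 205 + 205 + 255 = 2255
Unweighted mean = 2255 / 12 = 187.91667
Weighted sum = 1119005
Sum of weights = 646 + 510 + 910 + 1077 + 805 + 331 + 259 + 206 + 370 + 620 + 167 + 195 = 6096
Weighted mean = 1119005 / 6096 = 183.56381
Difference (weighted minus unweighted) = -4.3528543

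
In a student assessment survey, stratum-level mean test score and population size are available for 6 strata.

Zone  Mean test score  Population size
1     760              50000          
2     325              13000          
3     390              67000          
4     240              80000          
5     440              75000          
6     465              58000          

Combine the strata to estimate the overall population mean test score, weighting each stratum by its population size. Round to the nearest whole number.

430

Σ Nₕ·x̄ₕ = 760×50000 + 325×13000 + 390×67000 + 240×80000 + 440×75000 + 465×58000
  = 147525000
Σ Nₕ = 50000 + 13000 + 67000 + 80000 + 75000 + 58000 = 343000
Overall mean = 147525000 / 343000 = 430.10204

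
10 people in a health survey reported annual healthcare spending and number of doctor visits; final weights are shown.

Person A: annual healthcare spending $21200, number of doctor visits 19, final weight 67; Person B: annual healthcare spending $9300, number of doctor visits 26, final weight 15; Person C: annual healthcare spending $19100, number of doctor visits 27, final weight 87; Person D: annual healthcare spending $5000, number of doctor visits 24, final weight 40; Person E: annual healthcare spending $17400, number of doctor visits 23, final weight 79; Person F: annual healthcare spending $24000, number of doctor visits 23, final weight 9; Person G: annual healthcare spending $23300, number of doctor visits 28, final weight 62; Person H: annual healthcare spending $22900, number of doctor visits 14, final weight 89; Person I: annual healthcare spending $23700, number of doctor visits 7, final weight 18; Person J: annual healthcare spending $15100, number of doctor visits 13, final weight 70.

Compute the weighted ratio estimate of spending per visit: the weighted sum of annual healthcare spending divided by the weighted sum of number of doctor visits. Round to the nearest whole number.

906

Σ wᵢ·y = 21200×67 + 9300×15 + 19100×87 + 5000×40 + 17400×79 + 24000×9 + 23300×62 + 22900×89 + 23700×18 + 15100×70
  = 1420400 + 139500 + 1661700 + 200000 + 1374600 + 216000 + 1444600 + 2038100 + 426600 + 1057000 = 9978500
Σ wᵢ·x = 19×67 + 26×15 + 27×87 + 24×40 + 23×79 + 23×9 + 28×62 + 14×89 + 7×18 + 13×70
  = 1273 + 390 + 2349 + 960 + 1817 + 207 + 1736 + 1246 + 126 + 910 = 11014
Ratio = 9978500 / 11014 = 905.98329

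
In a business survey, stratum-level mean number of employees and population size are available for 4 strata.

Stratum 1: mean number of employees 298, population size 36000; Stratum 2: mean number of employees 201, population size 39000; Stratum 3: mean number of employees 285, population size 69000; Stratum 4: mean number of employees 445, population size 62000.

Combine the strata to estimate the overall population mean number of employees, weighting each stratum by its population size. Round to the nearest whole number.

Σ Nₕ·x̄ₕ = 298×36000 + 201×39000 + 285×69000 + 445×62000
  = 65822000
Σ Nₕ = 36000 + 39000 + 69000 + 62000 = 206000
Overall mean = 65822000 / 206000 = 319.52427

320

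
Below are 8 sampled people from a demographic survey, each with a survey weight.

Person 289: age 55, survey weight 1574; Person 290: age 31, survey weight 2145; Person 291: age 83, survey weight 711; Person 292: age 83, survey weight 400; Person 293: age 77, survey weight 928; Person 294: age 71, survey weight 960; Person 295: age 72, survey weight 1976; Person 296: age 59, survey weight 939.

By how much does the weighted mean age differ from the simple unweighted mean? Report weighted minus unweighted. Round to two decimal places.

Unweighted sum = 55 + 31 + 83 + 83 + 77 + 71 + 72 + 59 = 531
Unweighted mean = 531 / 8 = 66.375
Weighted sum = 582567
Sum of weights = 1574 + 2145 + 711 + 400 + 928 + 960 + 1976 + 939 = 9633
Weighted mean = 582567 / 9633 = 60.476176
Difference (weighted minus unweighted) = -5.8988244

-5.90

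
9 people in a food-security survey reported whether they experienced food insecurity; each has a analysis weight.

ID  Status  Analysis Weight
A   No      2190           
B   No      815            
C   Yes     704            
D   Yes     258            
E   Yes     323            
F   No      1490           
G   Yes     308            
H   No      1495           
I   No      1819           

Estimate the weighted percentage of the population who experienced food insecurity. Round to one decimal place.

16.9

Sum of weights for 'Yes' = 704 + 258 + 323 + 308 = 1593
Total weight = 2190 + 815 + 704 + 258 + 323 + 1490 + 308 + 1495 + 1819 = 9402
Weighted proportion = 1593 / 9402 = 0.16943204 → 16.943204%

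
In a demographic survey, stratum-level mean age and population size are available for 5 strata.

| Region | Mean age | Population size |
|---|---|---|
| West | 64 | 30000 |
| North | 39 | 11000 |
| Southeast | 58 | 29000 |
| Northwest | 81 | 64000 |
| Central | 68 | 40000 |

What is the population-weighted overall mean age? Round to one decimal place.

Σ Nₕ·x̄ₕ = 64×30000 + 39×11000 + 58×29000 + 81×64000 + 68×40000
  = 11935000
Σ Nₕ = 30000 + 11000 + 29000 + 64000 + 40000 = 174000
Overall mean = 11935000 / 174000 = 68.591954

68.6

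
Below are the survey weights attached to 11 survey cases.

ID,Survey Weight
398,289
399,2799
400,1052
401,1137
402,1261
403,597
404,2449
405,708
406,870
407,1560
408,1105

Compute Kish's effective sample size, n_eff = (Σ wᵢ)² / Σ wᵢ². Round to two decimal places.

8.25

Σ wᵢ = 13827
Σ wᵢ² = 23174315
n_eff = 13827² / 23174315 = 191185929 / 23174315 = 8.2499064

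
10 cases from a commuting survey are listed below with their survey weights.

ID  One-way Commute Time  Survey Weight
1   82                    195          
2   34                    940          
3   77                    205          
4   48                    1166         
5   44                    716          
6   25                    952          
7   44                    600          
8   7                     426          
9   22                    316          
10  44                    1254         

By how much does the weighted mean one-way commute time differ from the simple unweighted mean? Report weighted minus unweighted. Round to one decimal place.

Unweighted sum = 427
Unweighted mean = 427 / 10 = 42.7
Weighted sum = 82×195 + 34×940 + 77×205 + 48×1166 + 44×716 + 25×952 + 44×600 + 7×426 + 22×316 + 44×1254
  = 266517
Sum of weights = 195 + 940 + 205 + 1166 + 716 + 952 + 600 + 426 + 316 + 1254 = 6770
Weighted mean = 266517 / 6770 = 39.367356
Difference (weighted minus unweighted) = -3.332644

-3.3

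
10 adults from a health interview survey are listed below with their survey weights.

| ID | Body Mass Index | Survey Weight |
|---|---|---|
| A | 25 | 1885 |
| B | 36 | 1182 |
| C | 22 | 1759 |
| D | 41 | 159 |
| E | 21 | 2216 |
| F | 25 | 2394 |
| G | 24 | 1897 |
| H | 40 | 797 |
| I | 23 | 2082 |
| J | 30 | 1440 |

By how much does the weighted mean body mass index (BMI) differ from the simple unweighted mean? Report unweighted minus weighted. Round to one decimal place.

2.8

Unweighted sum = 287
Unweighted mean = 287 / 10 = 28.7
Weighted sum = 25×1885 + 36×1182 + 22×1759 + 41×159 + 21×2216 + 25×2394 + 24×1897 + 40×797 + 23×2082 + 30×1440
  = 409774
Sum of weights = 1885 + 1182 + 1759 + 159 + 2216 + 2394 + 1897 + 797 + 2082 + 1440 = 15811
Weighted mean = 409774 / 15811 = 25.91702
Difference (unweighted minus weighted) = 2.7829802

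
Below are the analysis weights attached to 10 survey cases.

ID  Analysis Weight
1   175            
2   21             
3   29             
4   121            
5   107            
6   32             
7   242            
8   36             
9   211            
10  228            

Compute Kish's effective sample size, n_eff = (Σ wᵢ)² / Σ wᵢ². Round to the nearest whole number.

Σ wᵢ = 175 + 21 + 29 + 121 + 107 + 32 + 242 + 36 + 211 + 228 = 1202
Σ wᵢ² = 30625 + 441 + 841 + 14641 + 11449 + 1024 + 58564 + 1296 + 44521 + 51984 = 215386
n_eff = 1202² / 215386 = 1444804 / 215386 = 6.7079754

7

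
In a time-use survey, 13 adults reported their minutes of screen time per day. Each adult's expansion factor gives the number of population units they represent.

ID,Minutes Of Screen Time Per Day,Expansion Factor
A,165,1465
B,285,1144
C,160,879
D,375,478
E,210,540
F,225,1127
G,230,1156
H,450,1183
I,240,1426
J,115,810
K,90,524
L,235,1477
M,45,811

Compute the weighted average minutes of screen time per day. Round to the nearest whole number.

224

Weighted sum = 2919000
Sum of weights = 13020
Weighted mean = 2919000 / 13020 = 224.19355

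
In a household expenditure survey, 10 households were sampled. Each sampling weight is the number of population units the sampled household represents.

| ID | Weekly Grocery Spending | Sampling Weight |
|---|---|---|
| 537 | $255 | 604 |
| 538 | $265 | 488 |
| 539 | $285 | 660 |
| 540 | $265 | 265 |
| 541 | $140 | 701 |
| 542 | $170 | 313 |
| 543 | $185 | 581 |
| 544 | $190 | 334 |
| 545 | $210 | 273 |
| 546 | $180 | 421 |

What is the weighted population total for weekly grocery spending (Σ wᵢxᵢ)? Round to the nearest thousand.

997000

Weighted total = 255×604 + 265×488 + 285×660 + 265×265 + 140×701 + 170×313 + 185×581 + 190×334 + 210×273 + 180×421
  = 997070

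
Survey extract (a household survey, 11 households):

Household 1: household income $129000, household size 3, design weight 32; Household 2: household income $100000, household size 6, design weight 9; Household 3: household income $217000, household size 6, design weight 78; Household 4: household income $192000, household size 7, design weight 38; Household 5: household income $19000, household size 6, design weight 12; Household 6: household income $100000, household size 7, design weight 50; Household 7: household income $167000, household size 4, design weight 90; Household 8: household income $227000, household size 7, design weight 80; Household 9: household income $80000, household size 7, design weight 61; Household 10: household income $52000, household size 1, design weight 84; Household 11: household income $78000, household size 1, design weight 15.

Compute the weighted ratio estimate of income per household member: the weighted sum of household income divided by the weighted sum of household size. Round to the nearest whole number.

Σ wᵢ·y = 129000×32 + 100000×9 + 217000×78 + 192000×38 + 19000×12 + 100000×50 + 167000×90 + 227000×80 + 80000×61 + 52000×84 + 78000×15
  = 4128000 + 900000 + 16926000 + 7296000 + 228000 + 5000000 + 15030000 + 18160000 + 4880000 + 4368000 + 1170000 = 78086000
Σ wᵢ·x = 3×32 + 6×9 + 6×78 + 7×38 + 6×12 + 7×50 + 4×90 + 7×80 + 7×61 + 1×84 + 1×15
  = 2752
Ratio = 78086000 / 2752 = 28374.273

28374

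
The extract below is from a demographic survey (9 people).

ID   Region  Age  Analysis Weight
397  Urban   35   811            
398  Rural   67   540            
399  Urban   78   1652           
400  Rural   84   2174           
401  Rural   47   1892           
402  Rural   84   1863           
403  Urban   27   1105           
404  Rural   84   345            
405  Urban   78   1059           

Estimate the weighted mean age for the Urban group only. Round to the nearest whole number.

Urban rows: 397, 399, 403, 405
Weighted sum = 35×811 + 78×1652 + 27×1105 + 78×1059
  = 28385 + 128856 + 29835 + 82602 = 269678
Sum of weights = 811 + 1652 + 1105 + 1059 = 4627
Weighted mean = 269678 / 4627 = 58.283553

58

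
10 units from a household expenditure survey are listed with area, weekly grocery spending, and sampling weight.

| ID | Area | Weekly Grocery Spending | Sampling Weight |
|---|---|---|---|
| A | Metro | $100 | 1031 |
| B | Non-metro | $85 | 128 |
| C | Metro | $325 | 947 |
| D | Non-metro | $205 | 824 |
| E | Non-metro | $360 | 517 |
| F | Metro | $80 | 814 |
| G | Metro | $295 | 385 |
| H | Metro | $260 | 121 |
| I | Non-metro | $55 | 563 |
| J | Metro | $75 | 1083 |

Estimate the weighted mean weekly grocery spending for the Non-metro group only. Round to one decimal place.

Non-metro rows: B, D, E, I
Weighted sum = 85×128 + 205×824 + 360×517 + 55×563
  = 10880 + 168920 + 186120 + 30965 = 396885
Sum of weights = 128 + 824 + 517 + 563 = 2032
Weighted mean = 396885 / 2032 = 195.31742

195.3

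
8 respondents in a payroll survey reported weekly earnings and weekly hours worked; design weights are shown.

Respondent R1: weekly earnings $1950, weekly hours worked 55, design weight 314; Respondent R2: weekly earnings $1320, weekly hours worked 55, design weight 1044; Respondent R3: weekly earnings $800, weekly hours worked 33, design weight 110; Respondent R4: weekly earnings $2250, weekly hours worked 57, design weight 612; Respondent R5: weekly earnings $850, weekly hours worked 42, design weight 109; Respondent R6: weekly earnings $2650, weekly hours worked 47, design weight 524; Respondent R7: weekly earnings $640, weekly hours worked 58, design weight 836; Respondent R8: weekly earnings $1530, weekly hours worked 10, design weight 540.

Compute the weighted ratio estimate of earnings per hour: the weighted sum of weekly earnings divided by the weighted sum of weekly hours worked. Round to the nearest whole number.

32

Σ wᵢ·y = 1950×314 + 1320×1044 + 800×110 + 2250×612 + 850×109 + 2650×524 + 640×836 + 1530×540
  = 6297870
Σ wᵢ·x = 55×314 + 55×1044 + 33×110 + 57×612 + 42×109 + 47×524 + 58×836 + 10×540
  = 17270 + 57420 + 3630 + 34884 + 4578 + 24628 + 48488 + 5400 = 196298
Ratio = 6297870 / 196298 = 32.08321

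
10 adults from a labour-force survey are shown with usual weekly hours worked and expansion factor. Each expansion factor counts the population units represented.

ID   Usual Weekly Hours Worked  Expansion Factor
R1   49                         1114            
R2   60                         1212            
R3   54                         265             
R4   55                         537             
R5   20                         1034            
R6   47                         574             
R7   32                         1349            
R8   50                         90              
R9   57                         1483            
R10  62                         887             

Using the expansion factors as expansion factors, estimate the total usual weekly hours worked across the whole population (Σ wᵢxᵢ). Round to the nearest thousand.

Weighted total = 406002

406000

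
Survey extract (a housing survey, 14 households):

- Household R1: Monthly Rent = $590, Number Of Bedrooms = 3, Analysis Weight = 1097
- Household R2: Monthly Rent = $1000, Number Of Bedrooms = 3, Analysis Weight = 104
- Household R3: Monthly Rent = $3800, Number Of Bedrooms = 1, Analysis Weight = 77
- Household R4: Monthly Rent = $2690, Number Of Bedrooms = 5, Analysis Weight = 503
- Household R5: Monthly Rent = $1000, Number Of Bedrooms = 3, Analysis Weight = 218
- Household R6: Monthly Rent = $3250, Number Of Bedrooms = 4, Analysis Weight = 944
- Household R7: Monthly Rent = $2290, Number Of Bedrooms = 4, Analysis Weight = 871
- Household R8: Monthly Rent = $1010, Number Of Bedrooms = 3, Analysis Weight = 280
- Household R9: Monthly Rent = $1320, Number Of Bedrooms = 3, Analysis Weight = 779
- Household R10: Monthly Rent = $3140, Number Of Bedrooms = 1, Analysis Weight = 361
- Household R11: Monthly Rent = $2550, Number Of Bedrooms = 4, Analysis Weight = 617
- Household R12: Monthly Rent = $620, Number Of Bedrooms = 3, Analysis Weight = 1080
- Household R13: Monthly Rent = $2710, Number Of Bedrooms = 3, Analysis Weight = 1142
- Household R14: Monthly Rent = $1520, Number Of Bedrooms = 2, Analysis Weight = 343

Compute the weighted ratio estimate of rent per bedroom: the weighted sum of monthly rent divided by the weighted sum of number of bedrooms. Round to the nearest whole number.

582

Σ wᵢ·y = 15981240
Σ wᵢ·x = 27467
Ratio = 15981240 / 27467 = 581.8342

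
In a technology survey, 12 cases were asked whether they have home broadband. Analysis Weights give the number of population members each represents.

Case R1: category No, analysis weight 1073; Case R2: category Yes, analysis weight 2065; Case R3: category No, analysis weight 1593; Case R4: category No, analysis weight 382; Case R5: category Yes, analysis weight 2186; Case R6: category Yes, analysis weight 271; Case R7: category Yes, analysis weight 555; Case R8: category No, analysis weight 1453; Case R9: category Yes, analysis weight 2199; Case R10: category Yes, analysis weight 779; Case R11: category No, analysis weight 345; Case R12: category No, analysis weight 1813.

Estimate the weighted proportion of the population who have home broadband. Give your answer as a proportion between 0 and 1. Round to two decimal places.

0.55

Sum of weights for 'Yes' = 2065 + 2186 + 271 + 555 + 2199 + 779 = 8055
Total weight = 1073 + 2065 + 1593 + 382 + 2186 + 271 + 555 + 1453 + 2199 + 779 + 345 + 1813 = 14714
Weighted proportion = 8055 / 14714 = 0.54743781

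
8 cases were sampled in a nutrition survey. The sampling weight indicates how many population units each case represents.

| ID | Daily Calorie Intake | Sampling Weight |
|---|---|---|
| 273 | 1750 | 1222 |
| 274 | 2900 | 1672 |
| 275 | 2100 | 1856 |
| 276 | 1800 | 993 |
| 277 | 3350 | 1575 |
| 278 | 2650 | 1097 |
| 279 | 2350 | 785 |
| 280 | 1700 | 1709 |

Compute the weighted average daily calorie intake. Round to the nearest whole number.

Weighted sum = 1750×1222 + 2900×1672 + 2100×1856 + 1800×993 + 3350×1575 + 2650×1097 + 2350×785 + 1700×1709
  = 2138500 + 4848800 + 3897600 + 1787400 + 5276250 + 2907050 + 1844750 + 2905300 = 25605650
Sum of weights = 1222 + 1672 + 1856 + 993 + 1575 + 1097 + 785 + 1709 = 10909
Weighted mean = 25605650 / 10909 = 2347.2041

2347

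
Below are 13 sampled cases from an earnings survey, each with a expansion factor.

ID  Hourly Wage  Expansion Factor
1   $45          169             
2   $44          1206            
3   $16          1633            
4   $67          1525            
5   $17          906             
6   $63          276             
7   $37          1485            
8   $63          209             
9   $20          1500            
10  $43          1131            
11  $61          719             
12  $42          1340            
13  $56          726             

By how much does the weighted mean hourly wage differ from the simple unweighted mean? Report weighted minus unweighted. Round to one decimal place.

-4.4

Unweighted sum = 574
Unweighted mean = 574 / 13 = 44.153846
Weighted sum = 509302
Sum of weights = 12825
Weighted mean = 509302 / 12825 = 39.711657
Difference (weighted minus unweighted) = -4.4421892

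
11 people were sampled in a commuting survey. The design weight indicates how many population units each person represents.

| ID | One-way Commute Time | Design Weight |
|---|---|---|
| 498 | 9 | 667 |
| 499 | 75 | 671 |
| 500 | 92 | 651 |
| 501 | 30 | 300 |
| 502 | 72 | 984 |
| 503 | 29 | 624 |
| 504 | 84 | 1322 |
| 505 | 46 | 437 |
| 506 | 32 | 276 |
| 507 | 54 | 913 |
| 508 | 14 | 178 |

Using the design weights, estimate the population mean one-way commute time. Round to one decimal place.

Weighted sum = 9×667 + 75×671 + 92×651 + 30×300 + 72×984 + 29×624 + 84×1322 + 46×437 + 32×276 + 54×913 + 14×178
  = 6003 + 50325 + 59892 + 9000 + 70848 + 18096 + 111048 + 20102 + 8832 + 49302 + 2492 = 405940
Sum of weights = 667 + 671 + 651 + 300 + 984 + 624 + 1322 + 437 + 276 + 913 + 178 = 7023
Weighted mean = 405940 / 7023 = 57.801509

57.8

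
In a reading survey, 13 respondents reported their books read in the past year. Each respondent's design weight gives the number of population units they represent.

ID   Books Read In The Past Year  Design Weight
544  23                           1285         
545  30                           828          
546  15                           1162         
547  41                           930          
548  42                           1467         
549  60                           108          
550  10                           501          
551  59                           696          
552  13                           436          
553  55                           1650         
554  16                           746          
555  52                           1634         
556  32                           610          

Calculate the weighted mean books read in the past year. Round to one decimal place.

Weighted sum = 436965
Sum of weights = 12053
Weighted mean = 436965 / 12053 = 36.25363

36.3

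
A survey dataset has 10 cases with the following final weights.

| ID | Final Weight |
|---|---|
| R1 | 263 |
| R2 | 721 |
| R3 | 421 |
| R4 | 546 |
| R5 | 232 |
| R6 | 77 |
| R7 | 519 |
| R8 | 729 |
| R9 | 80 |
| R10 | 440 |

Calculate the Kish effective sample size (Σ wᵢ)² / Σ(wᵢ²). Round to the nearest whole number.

8

Σ wᵢ = 263 + 721 + 421 + 546 + 232 + 77 + 519 + 729 + 80 + 440 = 4028
Σ wᵢ² = 69169 + 519841 + 177241 + 298116 + 53824 + 5929 + 269361 + 531441 + 6400 + 193600 = 2124922
n_eff = 4028² / 2124922 = 16224784 / 2124922 = 7.6354727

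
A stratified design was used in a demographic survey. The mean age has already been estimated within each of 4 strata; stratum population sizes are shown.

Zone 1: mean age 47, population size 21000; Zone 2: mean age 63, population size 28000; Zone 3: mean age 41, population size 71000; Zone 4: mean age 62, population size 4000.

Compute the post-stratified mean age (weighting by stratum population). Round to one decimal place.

47.7

Σ Nₕ·x̄ₕ = 47×21000 + 63×28000 + 41×71000 + 62×4000
  = 5910000
Σ Nₕ = 21000 + 28000 + 71000 + 4000 = 124000
Overall mean = 5910000 / 124000 = 47.66129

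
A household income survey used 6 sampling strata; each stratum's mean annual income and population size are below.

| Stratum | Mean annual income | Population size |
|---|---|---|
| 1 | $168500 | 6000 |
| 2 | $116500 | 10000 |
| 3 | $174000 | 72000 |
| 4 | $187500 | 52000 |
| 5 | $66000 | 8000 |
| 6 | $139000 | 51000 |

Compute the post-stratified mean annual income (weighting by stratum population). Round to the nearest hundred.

161200

Σ Nₕ·x̄ₕ = 168500×6000 + 116500×10000 + 174000×72000 + 187500×52000 + 66000×8000 + 139000×51000
  = 1011000000 + 1165000000 + 12528000000 + 9750000000 + 528000000 + 7089000000 = 32071000000
Σ Nₕ = 199000
Overall mean = 32071000000 / 199000 = 161160.8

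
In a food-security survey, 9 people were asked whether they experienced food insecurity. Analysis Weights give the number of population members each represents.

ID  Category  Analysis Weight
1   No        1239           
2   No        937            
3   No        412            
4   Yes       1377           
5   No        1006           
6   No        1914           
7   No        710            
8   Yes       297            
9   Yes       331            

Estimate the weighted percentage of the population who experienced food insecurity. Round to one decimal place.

24.4

Sum of weights for 'Yes' = 1377 + 297 + 331 = 2005
Total weight = 8223
Weighted proportion = 2005 / 8223 = 0.24382829 → 24.382829%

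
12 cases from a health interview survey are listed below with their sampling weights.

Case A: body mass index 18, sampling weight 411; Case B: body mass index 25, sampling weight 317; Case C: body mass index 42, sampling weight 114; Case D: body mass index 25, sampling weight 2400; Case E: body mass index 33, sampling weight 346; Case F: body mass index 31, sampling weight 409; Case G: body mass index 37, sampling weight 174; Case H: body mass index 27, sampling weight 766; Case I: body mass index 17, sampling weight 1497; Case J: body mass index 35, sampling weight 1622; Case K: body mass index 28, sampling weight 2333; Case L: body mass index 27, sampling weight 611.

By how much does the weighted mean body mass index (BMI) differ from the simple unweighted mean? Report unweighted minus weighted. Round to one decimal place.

1.9

Unweighted sum = 18 + 25 + 42 + 25 + 33 + 31 + 37 + 27 + 17 + 35 + 28 + 27 = 345
Unweighted mean = 345 / 12 = 28.75
Weighted sum = 295368
Sum of weights = 411 + 317 + 114 + 2400 + 346 + 409 + 174 + 766 + 1497 + 1622 + 2333 + 611 = 11000
Weighted mean = 295368 / 11000 = 26.851636
Difference (unweighted minus weighted) = 1.8983636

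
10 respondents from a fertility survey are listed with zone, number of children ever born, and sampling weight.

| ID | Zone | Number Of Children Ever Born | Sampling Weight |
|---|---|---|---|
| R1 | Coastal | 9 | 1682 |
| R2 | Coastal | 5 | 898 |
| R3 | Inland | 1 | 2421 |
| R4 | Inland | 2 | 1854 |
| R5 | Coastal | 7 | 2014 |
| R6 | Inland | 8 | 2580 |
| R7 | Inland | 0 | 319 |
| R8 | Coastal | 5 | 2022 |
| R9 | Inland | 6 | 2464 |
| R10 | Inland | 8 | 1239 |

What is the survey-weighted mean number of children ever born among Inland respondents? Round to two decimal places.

Inland rows: R3, R4, R6, R7, R9, R10
Weighted sum = 1×2421 + 2×1854 + 8×2580 + 0×319 + 6×2464 + 8×1239
  = 2421 + 3708 + 20640 + 0 + 14784 + 9912 = 51465
Sum of weights = 2421 + 1854 + 2580 + 319 + 2464 + 1239 = 10877
Weighted mean = 51465 / 10877 = 4.7315436

4.73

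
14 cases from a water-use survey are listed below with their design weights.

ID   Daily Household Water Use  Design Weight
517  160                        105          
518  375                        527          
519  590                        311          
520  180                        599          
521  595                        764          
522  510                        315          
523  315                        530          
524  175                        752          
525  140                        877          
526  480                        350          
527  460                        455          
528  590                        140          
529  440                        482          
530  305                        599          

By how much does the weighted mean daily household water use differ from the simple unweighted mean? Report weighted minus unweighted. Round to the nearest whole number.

-27

Unweighted sum = 5315
Unweighted mean = 5315 / 14 = 379.64286
Weighted sum = 2396970
Sum of weights = 6806
Weighted mean = 2396970 / 6806 = 352.18484
Difference (weighted minus unweighted) = -27.45802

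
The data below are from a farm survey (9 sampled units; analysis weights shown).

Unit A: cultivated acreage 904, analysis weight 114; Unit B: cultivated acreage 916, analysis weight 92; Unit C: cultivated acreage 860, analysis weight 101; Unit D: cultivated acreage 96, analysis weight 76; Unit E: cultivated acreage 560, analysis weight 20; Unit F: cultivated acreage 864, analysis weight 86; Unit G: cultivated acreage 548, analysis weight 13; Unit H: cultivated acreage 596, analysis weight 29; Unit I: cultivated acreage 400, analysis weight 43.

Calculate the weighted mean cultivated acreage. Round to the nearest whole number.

Weighted sum = 904×114 + 916×92 + 860×101 + 96×76 + 560×20 + 864×86 + 548×13 + 596×29 + 400×43
  = 103056 + 84272 + 86860 + 7296 + 11200 + 74304 + 7124 + 17284 + 17200 = 408596
Sum of weights = 114 + 92 + 101 + 76 + 20 + 86 + 13 + 29 + 43 = 574
Weighted mean = 408596 / 574 = 711.83972

712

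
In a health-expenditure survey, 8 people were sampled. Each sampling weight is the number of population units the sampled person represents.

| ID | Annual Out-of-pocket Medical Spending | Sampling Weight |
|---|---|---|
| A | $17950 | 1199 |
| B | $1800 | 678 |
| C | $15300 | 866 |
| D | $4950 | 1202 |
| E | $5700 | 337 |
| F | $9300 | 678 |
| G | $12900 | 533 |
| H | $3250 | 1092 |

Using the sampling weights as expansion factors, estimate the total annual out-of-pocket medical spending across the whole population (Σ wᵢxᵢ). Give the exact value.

60593150

Weighted total = 17950×1199 + 1800×678 + 15300×866 + 4950×1202 + 5700×337 + 9300×678 + 12900×533 + 3250×1092
  = 60593150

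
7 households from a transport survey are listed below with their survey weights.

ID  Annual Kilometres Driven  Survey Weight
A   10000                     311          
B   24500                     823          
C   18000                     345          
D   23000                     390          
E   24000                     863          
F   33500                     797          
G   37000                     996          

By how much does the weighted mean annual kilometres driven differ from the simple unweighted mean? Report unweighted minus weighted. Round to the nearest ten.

-2830

Unweighted sum = 10000 + 24500 + 18000 + 23000 + 24000 + 33500 + 37000 = 170000
Unweighted mean = 170000 / 7 = 24285.714
Weighted sum = 10000×311 + 24500×823 + 18000×345 + 23000×390 + 24000×863 + 33500×797 + 37000×996
  = 122717000
Sum of weights = 311 + 823 + 345 + 390 + 863 + 797 + 996 = 4525
Weighted mean = 122717000 / 4525 = 27119.779
Difference (unweighted minus weighted) = -2834.0647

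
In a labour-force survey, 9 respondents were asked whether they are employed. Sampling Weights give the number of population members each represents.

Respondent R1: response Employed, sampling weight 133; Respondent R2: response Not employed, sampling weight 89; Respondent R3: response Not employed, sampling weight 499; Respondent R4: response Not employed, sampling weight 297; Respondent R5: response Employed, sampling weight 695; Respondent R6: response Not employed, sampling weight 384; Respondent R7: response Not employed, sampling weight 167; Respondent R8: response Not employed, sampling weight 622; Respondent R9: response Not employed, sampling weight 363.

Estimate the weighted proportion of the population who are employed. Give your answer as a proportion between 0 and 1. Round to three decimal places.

Sum of weights for 'Employed' = 133 + 695 = 828
Total weight = 133 + 89 + 499 + 297 + 695 + 384 + 167 + 622 + 363 = 3249
Weighted proportion = 828 / 3249 = 0.25484765

0.255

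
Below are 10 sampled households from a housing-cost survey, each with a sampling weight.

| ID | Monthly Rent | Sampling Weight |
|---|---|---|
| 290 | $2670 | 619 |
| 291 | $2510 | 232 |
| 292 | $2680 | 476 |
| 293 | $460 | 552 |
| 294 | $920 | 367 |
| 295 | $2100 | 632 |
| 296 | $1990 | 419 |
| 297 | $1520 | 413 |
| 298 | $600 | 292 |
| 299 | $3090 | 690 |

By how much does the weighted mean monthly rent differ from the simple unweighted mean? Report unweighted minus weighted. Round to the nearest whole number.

Unweighted sum = 18540
Unweighted mean = 18540 / 10 = 1854
Weighted sum = 2670×619 + 2510×232 + 2680×476 + 460×552 + 920×367 + 2100×632 + 1990×419 + 1520×413 + 600×292 + 3090×690
  = 1652730 + 582320 + 1275680 + 253920 + 337640 + 1327200 + 833810 + 627760 + 175200 + 2132100 = 9198360
Sum of weights = 619 + 232 + 476 + 552 + 367 + 632 + 419 + 413 + 292 + 690 = 4692
Weighted mean = 9198360 / 4692 = 1960.4348
Difference (unweighted minus weighted) = -106.43478

-106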